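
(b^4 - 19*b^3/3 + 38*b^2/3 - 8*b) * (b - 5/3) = b^5 - 8*b^4 + 209*b^3/9 - 262*b^2/9 + 40*b/3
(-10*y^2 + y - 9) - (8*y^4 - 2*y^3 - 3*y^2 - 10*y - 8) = -8*y^4 + 2*y^3 - 7*y^2 + 11*y - 1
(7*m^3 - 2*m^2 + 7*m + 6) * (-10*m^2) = -70*m^5 + 20*m^4 - 70*m^3 - 60*m^2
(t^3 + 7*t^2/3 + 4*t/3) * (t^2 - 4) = t^5 + 7*t^4/3 - 8*t^3/3 - 28*t^2/3 - 16*t/3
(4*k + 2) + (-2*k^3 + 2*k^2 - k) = -2*k^3 + 2*k^2 + 3*k + 2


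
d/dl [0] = 0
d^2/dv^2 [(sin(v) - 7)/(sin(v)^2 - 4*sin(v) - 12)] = (-9*sin(v)^5 + 24*sin(v)^4 + 454*sin(v)^2 - 701*sin(v)/2 + 36*sin(3*v) + sin(5*v)/2 - 488)/((sin(v) - 6)^3*(sin(v) + 2)^3)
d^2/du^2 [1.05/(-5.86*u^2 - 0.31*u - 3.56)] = (72.11316*u^2 + 3.81486*u - 1.05*(11.72*u + 0.31)*(23.44*u + 0.62) + 43.80936)/(5.86*u^2 + 0.31*u + 3.56)^3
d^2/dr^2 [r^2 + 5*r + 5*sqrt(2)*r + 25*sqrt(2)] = 2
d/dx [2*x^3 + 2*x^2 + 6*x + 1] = 6*x^2 + 4*x + 6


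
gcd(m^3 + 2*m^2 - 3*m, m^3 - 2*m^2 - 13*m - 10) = 1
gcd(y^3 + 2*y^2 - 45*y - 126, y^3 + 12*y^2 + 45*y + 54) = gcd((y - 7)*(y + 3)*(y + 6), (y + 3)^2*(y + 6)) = y^2 + 9*y + 18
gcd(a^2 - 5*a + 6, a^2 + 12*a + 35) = 1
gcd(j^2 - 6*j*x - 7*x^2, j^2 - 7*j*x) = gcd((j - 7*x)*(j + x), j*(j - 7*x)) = -j + 7*x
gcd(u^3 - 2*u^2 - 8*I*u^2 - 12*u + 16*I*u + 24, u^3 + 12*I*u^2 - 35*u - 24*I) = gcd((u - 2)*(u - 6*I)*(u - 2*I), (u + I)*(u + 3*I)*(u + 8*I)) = 1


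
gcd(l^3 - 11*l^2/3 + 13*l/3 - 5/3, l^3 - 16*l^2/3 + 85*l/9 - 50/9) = l - 5/3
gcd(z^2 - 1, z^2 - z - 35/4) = 1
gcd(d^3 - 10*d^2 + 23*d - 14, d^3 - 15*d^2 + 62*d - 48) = d - 1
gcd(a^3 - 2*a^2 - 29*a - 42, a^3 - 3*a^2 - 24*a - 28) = a^2 - 5*a - 14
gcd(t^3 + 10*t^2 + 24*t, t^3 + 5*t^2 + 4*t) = t^2 + 4*t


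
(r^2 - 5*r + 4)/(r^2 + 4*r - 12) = (r^2 - 5*r + 4)/(r^2 + 4*r - 12)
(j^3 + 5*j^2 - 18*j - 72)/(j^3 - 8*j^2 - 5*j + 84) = (j + 6)/(j - 7)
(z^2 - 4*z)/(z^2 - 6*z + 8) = z/(z - 2)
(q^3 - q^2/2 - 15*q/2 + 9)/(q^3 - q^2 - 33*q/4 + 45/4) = 2*(q - 2)/(2*q - 5)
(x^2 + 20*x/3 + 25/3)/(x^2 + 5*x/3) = (x + 5)/x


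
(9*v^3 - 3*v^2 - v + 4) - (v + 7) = 9*v^3 - 3*v^2 - 2*v - 3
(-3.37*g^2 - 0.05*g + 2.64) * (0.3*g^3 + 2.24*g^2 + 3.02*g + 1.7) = -1.011*g^5 - 7.5638*g^4 - 9.4974*g^3 + 0.0336000000000007*g^2 + 7.8878*g + 4.488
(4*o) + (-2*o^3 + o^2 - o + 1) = -2*o^3 + o^2 + 3*o + 1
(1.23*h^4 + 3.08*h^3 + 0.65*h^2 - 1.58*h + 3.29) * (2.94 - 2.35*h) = -2.8905*h^5 - 3.6218*h^4 + 7.5277*h^3 + 5.624*h^2 - 12.3767*h + 9.6726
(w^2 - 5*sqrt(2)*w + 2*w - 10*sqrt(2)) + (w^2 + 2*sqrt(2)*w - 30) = 2*w^2 - 3*sqrt(2)*w + 2*w - 30 - 10*sqrt(2)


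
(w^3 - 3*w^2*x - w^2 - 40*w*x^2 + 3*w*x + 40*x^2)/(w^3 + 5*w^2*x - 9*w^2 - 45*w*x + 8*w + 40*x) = (w - 8*x)/(w - 8)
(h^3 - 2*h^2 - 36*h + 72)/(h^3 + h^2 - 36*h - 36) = (h - 2)/(h + 1)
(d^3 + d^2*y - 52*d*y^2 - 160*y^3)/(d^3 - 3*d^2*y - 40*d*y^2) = (d + 4*y)/d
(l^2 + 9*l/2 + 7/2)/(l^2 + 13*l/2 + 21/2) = (l + 1)/(l + 3)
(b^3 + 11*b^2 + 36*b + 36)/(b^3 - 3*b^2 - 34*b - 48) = (b + 6)/(b - 8)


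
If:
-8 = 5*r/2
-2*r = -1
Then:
No Solution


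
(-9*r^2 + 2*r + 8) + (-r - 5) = -9*r^2 + r + 3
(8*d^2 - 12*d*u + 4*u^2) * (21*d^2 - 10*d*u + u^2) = 168*d^4 - 332*d^3*u + 212*d^2*u^2 - 52*d*u^3 + 4*u^4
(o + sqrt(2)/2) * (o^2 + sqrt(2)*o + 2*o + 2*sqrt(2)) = o^3 + 2*o^2 + 3*sqrt(2)*o^2/2 + o + 3*sqrt(2)*o + 2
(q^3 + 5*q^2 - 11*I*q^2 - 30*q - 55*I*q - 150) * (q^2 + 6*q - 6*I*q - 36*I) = q^5 + 11*q^4 - 17*I*q^4 - 66*q^3 - 187*I*q^3 - 1056*q^2 - 330*I*q^2 - 2880*q + 1980*I*q + 5400*I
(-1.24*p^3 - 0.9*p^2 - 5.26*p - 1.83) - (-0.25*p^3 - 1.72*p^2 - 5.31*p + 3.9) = -0.99*p^3 + 0.82*p^2 + 0.0499999999999998*p - 5.73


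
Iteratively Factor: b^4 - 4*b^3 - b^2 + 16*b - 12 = (b + 2)*(b^3 - 6*b^2 + 11*b - 6) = (b - 1)*(b + 2)*(b^2 - 5*b + 6) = (b - 3)*(b - 1)*(b + 2)*(b - 2)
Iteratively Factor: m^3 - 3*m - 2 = (m + 1)*(m^2 - m - 2) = (m + 1)^2*(m - 2)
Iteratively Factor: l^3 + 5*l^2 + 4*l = (l)*(l^2 + 5*l + 4) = l*(l + 1)*(l + 4)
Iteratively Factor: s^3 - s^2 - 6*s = (s - 3)*(s^2 + 2*s) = s*(s - 3)*(s + 2)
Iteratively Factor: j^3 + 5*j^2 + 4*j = (j + 1)*(j^2 + 4*j) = (j + 1)*(j + 4)*(j)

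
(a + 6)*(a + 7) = a^2 + 13*a + 42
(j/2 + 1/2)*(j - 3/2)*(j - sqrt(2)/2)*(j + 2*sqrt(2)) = j^4/2 - j^3/4 + 3*sqrt(2)*j^3/4 - 7*j^2/4 - 3*sqrt(2)*j^2/8 - 9*sqrt(2)*j/8 + j/2 + 3/2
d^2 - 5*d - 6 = (d - 6)*(d + 1)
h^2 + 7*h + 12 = (h + 3)*(h + 4)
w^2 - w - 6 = (w - 3)*(w + 2)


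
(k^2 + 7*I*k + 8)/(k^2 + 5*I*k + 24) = (k - I)/(k - 3*I)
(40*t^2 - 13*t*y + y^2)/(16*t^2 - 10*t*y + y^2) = (-5*t + y)/(-2*t + y)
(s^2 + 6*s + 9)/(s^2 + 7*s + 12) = (s + 3)/(s + 4)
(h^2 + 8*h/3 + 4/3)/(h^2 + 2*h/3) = (h + 2)/h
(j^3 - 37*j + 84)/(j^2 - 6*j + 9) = (j^2 + 3*j - 28)/(j - 3)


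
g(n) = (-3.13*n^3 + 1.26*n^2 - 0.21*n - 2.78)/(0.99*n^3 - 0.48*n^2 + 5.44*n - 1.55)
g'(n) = (-9.39*n^2 + 2.52*n - 0.21)/(0.99*n^3 - 0.48*n^2 + 5.44*n - 1.55) + (-2.97*n^2 + 0.96*n - 5.44)*(-3.13*n^3 + 1.26*n^2 - 0.21*n - 2.78)/(0.99*n^3 - 0.48*n^2 + 5.44*n - 1.55)^2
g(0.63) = -1.65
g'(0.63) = 3.92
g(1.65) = -1.30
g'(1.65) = -0.57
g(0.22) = 7.65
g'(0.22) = 112.61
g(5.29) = -2.69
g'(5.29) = -0.15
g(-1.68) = -0.95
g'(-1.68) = 0.97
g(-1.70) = -0.97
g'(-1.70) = 0.96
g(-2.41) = -1.56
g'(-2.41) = 0.70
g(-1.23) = -0.48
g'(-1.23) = 1.12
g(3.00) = -2.06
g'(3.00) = -0.45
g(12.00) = -3.07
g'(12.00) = -0.02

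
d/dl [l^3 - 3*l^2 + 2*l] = 3*l^2 - 6*l + 2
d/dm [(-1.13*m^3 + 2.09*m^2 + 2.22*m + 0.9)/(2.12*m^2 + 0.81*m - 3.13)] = (-2.3956*m^4 - 1.8306*m^3 + 7.5972*m^2 - 16.8994*m - 7.6776)/(4.4944*m^4 + 3.4344*m^3 - 12.6151*m^2 - 5.0706*m + 9.7969)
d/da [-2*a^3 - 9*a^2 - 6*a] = -6*a^2 - 18*a - 6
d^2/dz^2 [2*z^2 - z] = 4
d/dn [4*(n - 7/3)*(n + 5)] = 8*n + 32/3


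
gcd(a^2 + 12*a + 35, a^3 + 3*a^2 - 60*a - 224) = a + 7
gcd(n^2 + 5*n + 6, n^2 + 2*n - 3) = n + 3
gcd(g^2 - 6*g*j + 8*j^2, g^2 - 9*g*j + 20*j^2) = g - 4*j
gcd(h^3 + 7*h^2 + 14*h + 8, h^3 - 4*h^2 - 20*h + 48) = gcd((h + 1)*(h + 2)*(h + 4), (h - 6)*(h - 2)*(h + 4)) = h + 4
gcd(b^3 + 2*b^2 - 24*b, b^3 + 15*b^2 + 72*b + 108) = b + 6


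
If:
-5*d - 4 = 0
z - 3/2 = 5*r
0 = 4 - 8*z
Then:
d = -4/5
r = -1/5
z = 1/2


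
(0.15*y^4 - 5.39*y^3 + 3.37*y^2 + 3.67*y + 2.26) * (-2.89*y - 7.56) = -0.4335*y^5 + 14.4431*y^4 + 31.0091*y^3 - 36.0835*y^2 - 34.2766*y - 17.0856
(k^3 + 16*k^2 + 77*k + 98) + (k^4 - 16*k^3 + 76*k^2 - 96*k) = k^4 - 15*k^3 + 92*k^2 - 19*k + 98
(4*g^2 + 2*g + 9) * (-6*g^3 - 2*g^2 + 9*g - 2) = -24*g^5 - 20*g^4 - 22*g^3 - 8*g^2 + 77*g - 18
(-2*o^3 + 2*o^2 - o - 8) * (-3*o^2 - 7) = 6*o^5 - 6*o^4 + 17*o^3 + 10*o^2 + 7*o + 56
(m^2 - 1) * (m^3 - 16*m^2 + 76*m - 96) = m^5 - 16*m^4 + 75*m^3 - 80*m^2 - 76*m + 96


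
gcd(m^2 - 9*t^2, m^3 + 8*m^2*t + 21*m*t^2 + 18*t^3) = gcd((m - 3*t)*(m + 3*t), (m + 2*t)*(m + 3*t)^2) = m + 3*t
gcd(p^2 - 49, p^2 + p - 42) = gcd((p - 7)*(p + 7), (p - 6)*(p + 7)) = p + 7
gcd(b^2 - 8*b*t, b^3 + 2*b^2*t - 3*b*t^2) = b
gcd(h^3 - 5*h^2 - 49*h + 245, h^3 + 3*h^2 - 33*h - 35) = h^2 + 2*h - 35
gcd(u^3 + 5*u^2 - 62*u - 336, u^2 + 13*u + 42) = u^2 + 13*u + 42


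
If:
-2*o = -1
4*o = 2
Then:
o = 1/2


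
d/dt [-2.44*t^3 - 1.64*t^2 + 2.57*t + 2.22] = -7.32*t^2 - 3.28*t + 2.57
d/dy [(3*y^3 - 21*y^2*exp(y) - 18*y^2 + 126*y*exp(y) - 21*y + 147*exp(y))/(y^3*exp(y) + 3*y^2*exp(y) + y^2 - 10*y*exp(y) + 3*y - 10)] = 3*(-(y^3 - 7*y^2*exp(y) - 6*y^2 + 42*y*exp(y) - 7*y + 49*exp(y))*(y^3*exp(y) + 6*y^2*exp(y) - 4*y*exp(y) + 2*y - 10*exp(y) + 3) + (-7*y^2*exp(y) + 3*y^2 + 28*y*exp(y) - 12*y + 91*exp(y) - 7)*(y^3*exp(y) + 3*y^2*exp(y) + y^2 - 10*y*exp(y) + 3*y - 10))/(y^3*exp(y) + 3*y^2*exp(y) + y^2 - 10*y*exp(y) + 3*y - 10)^2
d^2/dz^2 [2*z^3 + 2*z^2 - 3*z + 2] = 12*z + 4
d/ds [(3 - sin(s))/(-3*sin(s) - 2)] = 11*cos(s)/(3*sin(s) + 2)^2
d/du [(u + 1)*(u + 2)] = 2*u + 3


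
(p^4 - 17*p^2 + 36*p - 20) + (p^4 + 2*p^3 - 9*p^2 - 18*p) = 2*p^4 + 2*p^3 - 26*p^2 + 18*p - 20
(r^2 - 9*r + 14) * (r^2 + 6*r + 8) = r^4 - 3*r^3 - 32*r^2 + 12*r + 112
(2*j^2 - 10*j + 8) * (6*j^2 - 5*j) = 12*j^4 - 70*j^3 + 98*j^2 - 40*j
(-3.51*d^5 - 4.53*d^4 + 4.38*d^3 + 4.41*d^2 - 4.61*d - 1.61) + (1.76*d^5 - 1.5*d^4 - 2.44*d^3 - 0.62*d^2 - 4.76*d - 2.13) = -1.75*d^5 - 6.03*d^4 + 1.94*d^3 + 3.79*d^2 - 9.37*d - 3.74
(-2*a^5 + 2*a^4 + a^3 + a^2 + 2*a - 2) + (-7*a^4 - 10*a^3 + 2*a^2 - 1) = -2*a^5 - 5*a^4 - 9*a^3 + 3*a^2 + 2*a - 3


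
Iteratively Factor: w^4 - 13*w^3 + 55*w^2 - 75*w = (w - 5)*(w^3 - 8*w^2 + 15*w) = (w - 5)^2*(w^2 - 3*w) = (w - 5)^2*(w - 3)*(w)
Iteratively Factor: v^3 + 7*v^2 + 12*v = (v)*(v^2 + 7*v + 12) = v*(v + 3)*(v + 4)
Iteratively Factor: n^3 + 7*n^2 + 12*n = (n)*(n^2 + 7*n + 12) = n*(n + 3)*(n + 4)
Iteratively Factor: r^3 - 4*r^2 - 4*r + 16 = (r - 2)*(r^2 - 2*r - 8) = (r - 4)*(r - 2)*(r + 2)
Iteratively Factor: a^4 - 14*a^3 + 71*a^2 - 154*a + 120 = (a - 4)*(a^3 - 10*a^2 + 31*a - 30) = (a - 5)*(a - 4)*(a^2 - 5*a + 6) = (a - 5)*(a - 4)*(a - 3)*(a - 2)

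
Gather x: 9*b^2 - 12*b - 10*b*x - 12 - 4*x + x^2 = 9*b^2 - 12*b + x^2 + x*(-10*b - 4) - 12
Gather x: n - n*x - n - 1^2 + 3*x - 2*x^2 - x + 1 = -2*x^2 + x*(2 - n)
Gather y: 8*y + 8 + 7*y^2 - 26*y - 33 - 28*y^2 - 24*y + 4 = -21*y^2 - 42*y - 21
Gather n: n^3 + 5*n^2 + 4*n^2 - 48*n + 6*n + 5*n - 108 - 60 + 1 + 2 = n^3 + 9*n^2 - 37*n - 165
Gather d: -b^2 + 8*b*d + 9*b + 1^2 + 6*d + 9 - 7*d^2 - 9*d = -b^2 + 9*b - 7*d^2 + d*(8*b - 3) + 10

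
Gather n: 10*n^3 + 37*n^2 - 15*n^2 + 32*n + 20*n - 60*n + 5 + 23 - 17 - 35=10*n^3 + 22*n^2 - 8*n - 24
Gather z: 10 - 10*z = 10 - 10*z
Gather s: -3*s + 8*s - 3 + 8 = 5*s + 5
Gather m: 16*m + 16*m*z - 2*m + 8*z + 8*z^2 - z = m*(16*z + 14) + 8*z^2 + 7*z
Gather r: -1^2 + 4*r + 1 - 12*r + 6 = 6 - 8*r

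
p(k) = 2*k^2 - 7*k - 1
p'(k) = 4*k - 7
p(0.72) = -5.00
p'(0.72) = -4.12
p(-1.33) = 11.85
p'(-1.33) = -12.32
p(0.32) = -3.04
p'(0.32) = -5.72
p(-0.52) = 3.18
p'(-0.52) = -9.08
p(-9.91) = 264.79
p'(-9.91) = -46.64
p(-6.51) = 129.33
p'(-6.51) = -33.04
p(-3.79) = 54.26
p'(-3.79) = -22.16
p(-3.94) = 57.63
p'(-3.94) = -22.76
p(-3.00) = 38.00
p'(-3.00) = -19.00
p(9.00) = 98.00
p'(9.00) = 29.00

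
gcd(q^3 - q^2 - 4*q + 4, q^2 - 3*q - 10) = q + 2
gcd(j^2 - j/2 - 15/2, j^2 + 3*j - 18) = j - 3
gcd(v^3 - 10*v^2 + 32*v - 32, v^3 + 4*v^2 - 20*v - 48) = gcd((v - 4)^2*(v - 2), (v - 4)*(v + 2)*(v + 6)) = v - 4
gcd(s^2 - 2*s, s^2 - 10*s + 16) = s - 2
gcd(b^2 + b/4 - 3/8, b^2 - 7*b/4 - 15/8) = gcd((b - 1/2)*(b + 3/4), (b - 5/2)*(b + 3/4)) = b + 3/4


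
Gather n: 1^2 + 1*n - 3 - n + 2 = 0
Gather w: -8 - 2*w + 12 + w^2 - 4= w^2 - 2*w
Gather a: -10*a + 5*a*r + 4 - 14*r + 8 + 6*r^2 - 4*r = a*(5*r - 10) + 6*r^2 - 18*r + 12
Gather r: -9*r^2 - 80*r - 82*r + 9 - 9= -9*r^2 - 162*r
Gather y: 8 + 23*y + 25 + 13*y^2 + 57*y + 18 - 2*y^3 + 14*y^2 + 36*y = -2*y^3 + 27*y^2 + 116*y + 51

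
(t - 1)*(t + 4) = t^2 + 3*t - 4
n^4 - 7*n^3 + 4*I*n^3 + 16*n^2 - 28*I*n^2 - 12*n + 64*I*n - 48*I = (n - 3)*(n - 2)^2*(n + 4*I)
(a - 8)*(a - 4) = a^2 - 12*a + 32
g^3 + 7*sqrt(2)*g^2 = g^2*(g + 7*sqrt(2))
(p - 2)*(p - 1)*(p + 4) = p^3 + p^2 - 10*p + 8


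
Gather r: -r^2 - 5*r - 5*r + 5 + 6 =-r^2 - 10*r + 11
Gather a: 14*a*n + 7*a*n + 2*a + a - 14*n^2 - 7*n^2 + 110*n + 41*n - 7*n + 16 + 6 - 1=a*(21*n + 3) - 21*n^2 + 144*n + 21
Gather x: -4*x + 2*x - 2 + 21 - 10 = 9 - 2*x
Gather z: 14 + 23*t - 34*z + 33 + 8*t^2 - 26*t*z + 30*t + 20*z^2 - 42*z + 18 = 8*t^2 + 53*t + 20*z^2 + z*(-26*t - 76) + 65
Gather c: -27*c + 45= 45 - 27*c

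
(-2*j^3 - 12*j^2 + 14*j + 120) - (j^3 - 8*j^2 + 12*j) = -3*j^3 - 4*j^2 + 2*j + 120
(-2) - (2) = -4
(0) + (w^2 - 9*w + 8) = w^2 - 9*w + 8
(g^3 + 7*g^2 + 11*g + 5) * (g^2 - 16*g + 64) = g^5 - 9*g^4 - 37*g^3 + 277*g^2 + 624*g + 320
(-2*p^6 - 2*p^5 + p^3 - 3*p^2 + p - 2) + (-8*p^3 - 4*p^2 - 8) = -2*p^6 - 2*p^5 - 7*p^3 - 7*p^2 + p - 10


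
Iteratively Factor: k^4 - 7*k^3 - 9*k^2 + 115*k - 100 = (k - 1)*(k^3 - 6*k^2 - 15*k + 100) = (k - 1)*(k + 4)*(k^2 - 10*k + 25) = (k - 5)*(k - 1)*(k + 4)*(k - 5)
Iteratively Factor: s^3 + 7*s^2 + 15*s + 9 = (s + 3)*(s^2 + 4*s + 3) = (s + 3)^2*(s + 1)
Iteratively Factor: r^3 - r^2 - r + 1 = (r - 1)*(r^2 - 1) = (r - 1)^2*(r + 1)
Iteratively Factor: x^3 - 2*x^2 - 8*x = (x + 2)*(x^2 - 4*x) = (x - 4)*(x + 2)*(x)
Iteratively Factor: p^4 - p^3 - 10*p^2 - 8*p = (p - 4)*(p^3 + 3*p^2 + 2*p) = (p - 4)*(p + 1)*(p^2 + 2*p) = p*(p - 4)*(p + 1)*(p + 2)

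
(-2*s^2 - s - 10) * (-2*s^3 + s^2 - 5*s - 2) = 4*s^5 + 29*s^3 - s^2 + 52*s + 20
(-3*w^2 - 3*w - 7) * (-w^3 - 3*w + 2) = 3*w^5 + 3*w^4 + 16*w^3 + 3*w^2 + 15*w - 14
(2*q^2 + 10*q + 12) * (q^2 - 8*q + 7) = 2*q^4 - 6*q^3 - 54*q^2 - 26*q + 84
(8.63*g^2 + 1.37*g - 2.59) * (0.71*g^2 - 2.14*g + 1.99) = 6.1273*g^4 - 17.4955*g^3 + 12.403*g^2 + 8.2689*g - 5.1541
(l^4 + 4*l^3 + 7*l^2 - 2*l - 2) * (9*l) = 9*l^5 + 36*l^4 + 63*l^3 - 18*l^2 - 18*l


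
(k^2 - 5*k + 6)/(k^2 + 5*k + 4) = (k^2 - 5*k + 6)/(k^2 + 5*k + 4)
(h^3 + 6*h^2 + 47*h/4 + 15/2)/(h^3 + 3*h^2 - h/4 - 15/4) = (h + 2)/(h - 1)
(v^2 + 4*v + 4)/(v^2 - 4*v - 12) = (v + 2)/(v - 6)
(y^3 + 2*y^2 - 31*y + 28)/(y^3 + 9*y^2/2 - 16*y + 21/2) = 2*(y - 4)/(2*y - 3)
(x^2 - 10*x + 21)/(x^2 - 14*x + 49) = (x - 3)/(x - 7)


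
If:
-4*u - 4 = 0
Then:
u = -1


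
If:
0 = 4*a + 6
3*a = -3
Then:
No Solution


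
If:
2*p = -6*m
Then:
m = -p/3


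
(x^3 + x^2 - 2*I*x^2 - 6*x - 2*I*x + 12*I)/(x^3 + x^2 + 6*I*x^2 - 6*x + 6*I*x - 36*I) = (x - 2*I)/(x + 6*I)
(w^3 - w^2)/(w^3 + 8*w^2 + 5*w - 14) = w^2/(w^2 + 9*w + 14)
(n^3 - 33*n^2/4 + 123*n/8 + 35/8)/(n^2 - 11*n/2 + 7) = (4*n^2 - 19*n - 5)/(4*(n - 2))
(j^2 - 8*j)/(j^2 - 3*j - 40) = j/(j + 5)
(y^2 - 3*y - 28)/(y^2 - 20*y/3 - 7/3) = 3*(y + 4)/(3*y + 1)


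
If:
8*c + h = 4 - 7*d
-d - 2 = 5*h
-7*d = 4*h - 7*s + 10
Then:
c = 211/124 - 119*s/124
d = 35*s/31 - 42/31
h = -7*s/31 - 4/31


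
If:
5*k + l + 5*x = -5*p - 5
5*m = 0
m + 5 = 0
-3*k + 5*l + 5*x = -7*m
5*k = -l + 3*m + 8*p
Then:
No Solution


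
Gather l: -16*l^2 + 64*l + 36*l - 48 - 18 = -16*l^2 + 100*l - 66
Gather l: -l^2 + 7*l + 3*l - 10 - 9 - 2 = -l^2 + 10*l - 21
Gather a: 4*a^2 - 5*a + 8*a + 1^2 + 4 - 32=4*a^2 + 3*a - 27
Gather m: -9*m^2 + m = -9*m^2 + m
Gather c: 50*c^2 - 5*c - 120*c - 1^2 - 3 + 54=50*c^2 - 125*c + 50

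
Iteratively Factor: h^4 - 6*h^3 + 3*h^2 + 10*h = (h - 2)*(h^3 - 4*h^2 - 5*h) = (h - 5)*(h - 2)*(h^2 + h) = (h - 5)*(h - 2)*(h + 1)*(h)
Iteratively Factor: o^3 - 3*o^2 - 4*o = (o - 4)*(o^2 + o) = o*(o - 4)*(o + 1)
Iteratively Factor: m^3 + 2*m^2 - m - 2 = (m + 2)*(m^2 - 1) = (m - 1)*(m + 2)*(m + 1)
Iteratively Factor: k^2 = (k)*(k)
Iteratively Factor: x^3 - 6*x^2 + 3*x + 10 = (x - 2)*(x^2 - 4*x - 5) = (x - 2)*(x + 1)*(x - 5)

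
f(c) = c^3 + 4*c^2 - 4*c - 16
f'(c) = 3*c^2 + 8*c - 4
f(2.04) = 0.98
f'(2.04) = 24.80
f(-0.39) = -13.89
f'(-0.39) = -6.66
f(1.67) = -6.87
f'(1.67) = 17.73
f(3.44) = 58.28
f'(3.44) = 59.02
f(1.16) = -13.70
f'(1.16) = 9.32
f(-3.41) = 4.50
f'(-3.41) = 3.60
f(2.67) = 20.87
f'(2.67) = 38.75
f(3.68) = 73.29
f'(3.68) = 66.07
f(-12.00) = -1120.00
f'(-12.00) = 332.00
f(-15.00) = -2431.00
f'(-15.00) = 551.00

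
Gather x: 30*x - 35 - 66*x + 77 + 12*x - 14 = 28 - 24*x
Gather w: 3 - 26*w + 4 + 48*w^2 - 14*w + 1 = 48*w^2 - 40*w + 8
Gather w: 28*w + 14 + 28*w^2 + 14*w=28*w^2 + 42*w + 14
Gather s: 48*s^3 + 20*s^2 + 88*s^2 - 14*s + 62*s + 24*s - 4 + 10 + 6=48*s^3 + 108*s^2 + 72*s + 12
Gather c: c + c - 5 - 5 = 2*c - 10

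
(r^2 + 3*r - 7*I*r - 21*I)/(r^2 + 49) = (r + 3)/(r + 7*I)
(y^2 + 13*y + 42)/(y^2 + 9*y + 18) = (y + 7)/(y + 3)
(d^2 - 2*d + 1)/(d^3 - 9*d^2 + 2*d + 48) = (d^2 - 2*d + 1)/(d^3 - 9*d^2 + 2*d + 48)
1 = 1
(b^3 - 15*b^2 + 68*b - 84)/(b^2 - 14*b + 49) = (b^2 - 8*b + 12)/(b - 7)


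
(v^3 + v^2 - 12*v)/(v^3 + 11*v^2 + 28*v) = (v - 3)/(v + 7)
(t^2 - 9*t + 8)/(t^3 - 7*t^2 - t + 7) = (t - 8)/(t^2 - 6*t - 7)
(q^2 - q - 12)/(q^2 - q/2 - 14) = 2*(q + 3)/(2*q + 7)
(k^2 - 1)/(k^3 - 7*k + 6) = (k + 1)/(k^2 + k - 6)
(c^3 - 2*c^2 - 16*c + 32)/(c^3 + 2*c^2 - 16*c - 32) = (c - 2)/(c + 2)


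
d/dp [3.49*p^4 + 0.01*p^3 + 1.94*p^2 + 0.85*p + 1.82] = 13.96*p^3 + 0.03*p^2 + 3.88*p + 0.85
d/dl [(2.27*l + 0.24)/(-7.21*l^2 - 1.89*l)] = (16.3667*l^2 + 3.4608*l + 0.4536)/(l^2*(51.9841*l^2 + 27.2538*l + 3.5721))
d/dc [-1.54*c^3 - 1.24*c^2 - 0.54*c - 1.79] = -4.62*c^2 - 2.48*c - 0.54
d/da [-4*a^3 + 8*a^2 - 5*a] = -12*a^2 + 16*a - 5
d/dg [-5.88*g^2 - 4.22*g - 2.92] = -11.76*g - 4.22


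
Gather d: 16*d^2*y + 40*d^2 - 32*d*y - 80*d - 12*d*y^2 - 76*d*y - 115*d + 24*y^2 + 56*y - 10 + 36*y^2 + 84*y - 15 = d^2*(16*y + 40) + d*(-12*y^2 - 108*y - 195) + 60*y^2 + 140*y - 25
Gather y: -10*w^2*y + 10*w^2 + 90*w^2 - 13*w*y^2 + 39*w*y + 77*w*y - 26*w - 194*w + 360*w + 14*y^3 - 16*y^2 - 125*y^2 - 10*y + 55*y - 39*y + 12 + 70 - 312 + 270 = 100*w^2 + 140*w + 14*y^3 + y^2*(-13*w - 141) + y*(-10*w^2 + 116*w + 6) + 40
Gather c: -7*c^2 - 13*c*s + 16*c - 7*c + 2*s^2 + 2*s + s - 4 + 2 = -7*c^2 + c*(9 - 13*s) + 2*s^2 + 3*s - 2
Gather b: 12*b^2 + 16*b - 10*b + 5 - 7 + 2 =12*b^2 + 6*b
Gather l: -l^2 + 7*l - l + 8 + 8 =-l^2 + 6*l + 16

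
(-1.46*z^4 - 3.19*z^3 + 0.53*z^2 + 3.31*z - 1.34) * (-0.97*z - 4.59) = 1.4162*z^5 + 9.7957*z^4 + 14.128*z^3 - 5.6434*z^2 - 13.8931*z + 6.1506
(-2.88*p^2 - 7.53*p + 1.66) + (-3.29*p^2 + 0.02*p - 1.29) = -6.17*p^2 - 7.51*p + 0.37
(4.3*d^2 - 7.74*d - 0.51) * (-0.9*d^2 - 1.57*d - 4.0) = -3.87*d^4 + 0.215*d^3 - 4.5892*d^2 + 31.7607*d + 2.04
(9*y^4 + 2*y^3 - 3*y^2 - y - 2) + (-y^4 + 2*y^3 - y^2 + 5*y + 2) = 8*y^4 + 4*y^3 - 4*y^2 + 4*y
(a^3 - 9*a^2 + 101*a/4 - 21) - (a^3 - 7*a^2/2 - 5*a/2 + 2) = -11*a^2/2 + 111*a/4 - 23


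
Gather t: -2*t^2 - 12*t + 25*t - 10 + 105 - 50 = -2*t^2 + 13*t + 45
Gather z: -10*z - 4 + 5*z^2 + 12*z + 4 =5*z^2 + 2*z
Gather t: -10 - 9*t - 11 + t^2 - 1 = t^2 - 9*t - 22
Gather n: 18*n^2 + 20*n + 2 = 18*n^2 + 20*n + 2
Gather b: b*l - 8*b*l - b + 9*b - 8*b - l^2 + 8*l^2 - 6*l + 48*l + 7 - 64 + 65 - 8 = -7*b*l + 7*l^2 + 42*l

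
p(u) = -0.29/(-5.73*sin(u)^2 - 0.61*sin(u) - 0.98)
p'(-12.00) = -0.19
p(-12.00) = 0.10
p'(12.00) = 0.26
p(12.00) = 0.13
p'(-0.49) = 0.32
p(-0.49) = 0.15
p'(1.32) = -0.02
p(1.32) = 0.04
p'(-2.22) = -0.09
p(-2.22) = 0.07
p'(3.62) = -0.33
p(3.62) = 0.15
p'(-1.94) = -0.04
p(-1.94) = 0.05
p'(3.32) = -0.37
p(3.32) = 0.28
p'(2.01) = 0.03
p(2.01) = 0.05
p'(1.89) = 0.02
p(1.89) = 0.04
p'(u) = -0.29*(11.46*sin(u)*cos(u) + 0.61*cos(u))/(-5.73*sin(u)^2 - 0.61*sin(u) - 0.98)^2 = -(3.3234*sin(u) + 0.1769)*cos(u)/(5.73*sin(u)^2 + 0.61*sin(u) + 0.98)^2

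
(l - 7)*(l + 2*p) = l^2 + 2*l*p - 7*l - 14*p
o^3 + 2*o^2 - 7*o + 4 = (o - 1)^2*(o + 4)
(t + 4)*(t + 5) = t^2 + 9*t + 20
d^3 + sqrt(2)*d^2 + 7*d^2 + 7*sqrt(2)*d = d*(d + 7)*(d + sqrt(2))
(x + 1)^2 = x^2 + 2*x + 1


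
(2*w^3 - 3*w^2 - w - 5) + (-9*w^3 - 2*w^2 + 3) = -7*w^3 - 5*w^2 - w - 2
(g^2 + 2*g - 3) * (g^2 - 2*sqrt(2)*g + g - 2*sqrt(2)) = g^4 - 2*sqrt(2)*g^3 + 3*g^3 - 6*sqrt(2)*g^2 - g^2 - 3*g + 2*sqrt(2)*g + 6*sqrt(2)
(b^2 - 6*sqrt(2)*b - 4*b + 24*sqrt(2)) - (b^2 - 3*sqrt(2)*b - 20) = -3*sqrt(2)*b - 4*b + 20 + 24*sqrt(2)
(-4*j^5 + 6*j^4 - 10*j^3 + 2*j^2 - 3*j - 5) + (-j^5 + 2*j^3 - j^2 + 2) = -5*j^5 + 6*j^4 - 8*j^3 + j^2 - 3*j - 3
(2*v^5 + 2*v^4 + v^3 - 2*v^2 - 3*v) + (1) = 2*v^5 + 2*v^4 + v^3 - 2*v^2 - 3*v + 1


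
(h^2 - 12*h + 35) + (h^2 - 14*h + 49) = 2*h^2 - 26*h + 84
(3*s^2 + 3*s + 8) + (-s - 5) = 3*s^2 + 2*s + 3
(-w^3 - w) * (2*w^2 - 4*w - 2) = -2*w^5 + 4*w^4 + 4*w^2 + 2*w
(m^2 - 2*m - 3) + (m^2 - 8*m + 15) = 2*m^2 - 10*m + 12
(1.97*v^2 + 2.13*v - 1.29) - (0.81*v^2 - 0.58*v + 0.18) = 1.16*v^2 + 2.71*v - 1.47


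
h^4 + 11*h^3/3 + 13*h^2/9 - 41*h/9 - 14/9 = (h - 1)*(h + 1/3)*(h + 2)*(h + 7/3)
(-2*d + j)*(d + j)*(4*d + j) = -8*d^3 - 6*d^2*j + 3*d*j^2 + j^3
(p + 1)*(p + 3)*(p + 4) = p^3 + 8*p^2 + 19*p + 12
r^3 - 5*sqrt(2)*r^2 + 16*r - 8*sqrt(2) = (r - 2*sqrt(2))^2*(r - sqrt(2))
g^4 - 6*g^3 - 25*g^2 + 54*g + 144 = (g - 8)*(g - 3)*(g + 2)*(g + 3)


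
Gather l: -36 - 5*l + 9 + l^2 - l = l^2 - 6*l - 27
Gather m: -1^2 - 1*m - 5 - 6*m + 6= -7*m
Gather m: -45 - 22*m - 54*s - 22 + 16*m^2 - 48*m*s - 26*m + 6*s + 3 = 16*m^2 + m*(-48*s - 48) - 48*s - 64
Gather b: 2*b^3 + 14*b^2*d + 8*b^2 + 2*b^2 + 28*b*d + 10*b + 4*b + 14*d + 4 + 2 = 2*b^3 + b^2*(14*d + 10) + b*(28*d + 14) + 14*d + 6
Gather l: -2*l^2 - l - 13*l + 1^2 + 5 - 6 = -2*l^2 - 14*l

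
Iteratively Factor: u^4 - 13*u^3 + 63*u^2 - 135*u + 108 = (u - 4)*(u^3 - 9*u^2 + 27*u - 27) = (u - 4)*(u - 3)*(u^2 - 6*u + 9) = (u - 4)*(u - 3)^2*(u - 3)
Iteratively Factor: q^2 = (q)*(q)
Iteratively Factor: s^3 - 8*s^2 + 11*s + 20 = (s - 4)*(s^2 - 4*s - 5) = (s - 5)*(s - 4)*(s + 1)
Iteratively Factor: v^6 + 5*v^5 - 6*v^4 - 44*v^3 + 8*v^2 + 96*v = (v + 2)*(v^5 + 3*v^4 - 12*v^3 - 20*v^2 + 48*v) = (v + 2)*(v + 4)*(v^4 - v^3 - 8*v^2 + 12*v) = (v - 2)*(v + 2)*(v + 4)*(v^3 + v^2 - 6*v) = (v - 2)^2*(v + 2)*(v + 4)*(v^2 + 3*v) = (v - 2)^2*(v + 2)*(v + 3)*(v + 4)*(v)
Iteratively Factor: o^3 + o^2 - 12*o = (o + 4)*(o^2 - 3*o) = o*(o + 4)*(o - 3)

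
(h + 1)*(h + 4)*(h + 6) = h^3 + 11*h^2 + 34*h + 24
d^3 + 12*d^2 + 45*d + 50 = (d + 2)*(d + 5)^2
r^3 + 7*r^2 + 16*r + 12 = (r + 2)^2*(r + 3)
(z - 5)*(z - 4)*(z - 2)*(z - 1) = z^4 - 12*z^3 + 49*z^2 - 78*z + 40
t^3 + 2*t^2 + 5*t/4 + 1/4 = (t + 1/2)^2*(t + 1)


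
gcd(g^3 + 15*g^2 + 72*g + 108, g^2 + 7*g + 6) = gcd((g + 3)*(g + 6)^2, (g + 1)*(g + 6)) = g + 6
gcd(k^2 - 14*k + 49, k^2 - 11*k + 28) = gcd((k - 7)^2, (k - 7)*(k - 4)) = k - 7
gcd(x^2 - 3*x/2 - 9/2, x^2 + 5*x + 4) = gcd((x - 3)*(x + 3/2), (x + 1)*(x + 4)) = 1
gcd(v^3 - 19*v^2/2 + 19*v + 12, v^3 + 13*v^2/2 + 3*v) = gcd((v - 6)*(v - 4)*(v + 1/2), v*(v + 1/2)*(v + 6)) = v + 1/2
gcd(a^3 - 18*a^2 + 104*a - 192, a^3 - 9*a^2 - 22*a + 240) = a^2 - 14*a + 48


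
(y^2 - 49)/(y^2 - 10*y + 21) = (y + 7)/(y - 3)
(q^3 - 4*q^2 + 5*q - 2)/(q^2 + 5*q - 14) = (q^2 - 2*q + 1)/(q + 7)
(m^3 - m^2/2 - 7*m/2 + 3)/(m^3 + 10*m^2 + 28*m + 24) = (2*m^2 - 5*m + 3)/(2*(m^2 + 8*m + 12))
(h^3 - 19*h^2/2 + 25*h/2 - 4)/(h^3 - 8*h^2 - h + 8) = (h - 1/2)/(h + 1)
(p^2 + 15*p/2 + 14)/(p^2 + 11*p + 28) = (p + 7/2)/(p + 7)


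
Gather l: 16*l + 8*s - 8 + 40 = 16*l + 8*s + 32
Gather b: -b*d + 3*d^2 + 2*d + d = -b*d + 3*d^2 + 3*d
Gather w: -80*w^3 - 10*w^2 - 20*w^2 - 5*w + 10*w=-80*w^3 - 30*w^2 + 5*w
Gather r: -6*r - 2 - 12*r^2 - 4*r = -12*r^2 - 10*r - 2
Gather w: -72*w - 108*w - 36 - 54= -180*w - 90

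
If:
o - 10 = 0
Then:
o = 10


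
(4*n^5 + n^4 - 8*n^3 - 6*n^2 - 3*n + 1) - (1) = 4*n^5 + n^4 - 8*n^3 - 6*n^2 - 3*n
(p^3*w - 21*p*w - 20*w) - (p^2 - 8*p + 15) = p^3*w - p^2 - 21*p*w + 8*p - 20*w - 15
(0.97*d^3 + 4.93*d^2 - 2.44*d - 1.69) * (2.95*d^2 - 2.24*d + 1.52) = 2.8615*d^5 + 12.3707*d^4 - 16.7668*d^3 + 7.9737*d^2 + 0.0768*d - 2.5688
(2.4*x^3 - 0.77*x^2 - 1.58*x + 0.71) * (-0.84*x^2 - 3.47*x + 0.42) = -2.016*x^5 - 7.6812*x^4 + 5.0071*x^3 + 4.5628*x^2 - 3.1273*x + 0.2982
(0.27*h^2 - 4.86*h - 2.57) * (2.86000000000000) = 0.7722*h^2 - 13.8996*h - 7.3502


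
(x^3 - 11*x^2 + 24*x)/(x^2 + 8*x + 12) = x*(x^2 - 11*x + 24)/(x^2 + 8*x + 12)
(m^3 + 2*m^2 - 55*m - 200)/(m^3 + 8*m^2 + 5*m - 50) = (m - 8)/(m - 2)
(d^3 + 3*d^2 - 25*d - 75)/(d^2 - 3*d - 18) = (d^2 - 25)/(d - 6)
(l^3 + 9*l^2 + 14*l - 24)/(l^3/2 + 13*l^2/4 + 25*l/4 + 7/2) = 4*(l^3 + 9*l^2 + 14*l - 24)/(2*l^3 + 13*l^2 + 25*l + 14)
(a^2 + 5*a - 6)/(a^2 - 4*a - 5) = (-a^2 - 5*a + 6)/(-a^2 + 4*a + 5)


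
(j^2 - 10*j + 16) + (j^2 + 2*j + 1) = 2*j^2 - 8*j + 17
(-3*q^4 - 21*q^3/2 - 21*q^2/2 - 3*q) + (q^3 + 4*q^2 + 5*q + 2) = -3*q^4 - 19*q^3/2 - 13*q^2/2 + 2*q + 2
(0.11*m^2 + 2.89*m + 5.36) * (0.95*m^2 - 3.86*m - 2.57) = 0.1045*m^4 + 2.3209*m^3 - 6.3461*m^2 - 28.1169*m - 13.7752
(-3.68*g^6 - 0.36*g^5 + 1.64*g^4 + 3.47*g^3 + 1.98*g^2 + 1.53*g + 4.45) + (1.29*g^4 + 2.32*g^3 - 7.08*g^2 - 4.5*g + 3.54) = -3.68*g^6 - 0.36*g^5 + 2.93*g^4 + 5.79*g^3 - 5.1*g^2 - 2.97*g + 7.99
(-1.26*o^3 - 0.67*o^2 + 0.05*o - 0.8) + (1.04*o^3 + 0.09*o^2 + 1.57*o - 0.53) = -0.22*o^3 - 0.58*o^2 + 1.62*o - 1.33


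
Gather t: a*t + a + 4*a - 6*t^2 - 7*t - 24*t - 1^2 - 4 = 5*a - 6*t^2 + t*(a - 31) - 5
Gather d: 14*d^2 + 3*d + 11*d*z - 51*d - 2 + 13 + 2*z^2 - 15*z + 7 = 14*d^2 + d*(11*z - 48) + 2*z^2 - 15*z + 18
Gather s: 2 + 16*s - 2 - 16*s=0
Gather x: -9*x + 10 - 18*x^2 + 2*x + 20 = -18*x^2 - 7*x + 30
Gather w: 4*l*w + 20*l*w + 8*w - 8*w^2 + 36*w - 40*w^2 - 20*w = -48*w^2 + w*(24*l + 24)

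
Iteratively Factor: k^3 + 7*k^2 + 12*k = (k + 4)*(k^2 + 3*k) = k*(k + 4)*(k + 3)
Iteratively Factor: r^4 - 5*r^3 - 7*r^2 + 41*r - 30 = (r - 2)*(r^3 - 3*r^2 - 13*r + 15) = (r - 2)*(r - 1)*(r^2 - 2*r - 15) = (r - 2)*(r - 1)*(r + 3)*(r - 5)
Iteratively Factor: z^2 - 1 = (z - 1)*(z + 1)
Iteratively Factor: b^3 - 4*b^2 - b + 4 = (b - 1)*(b^2 - 3*b - 4) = (b - 1)*(b + 1)*(b - 4)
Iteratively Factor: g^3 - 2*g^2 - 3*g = (g - 3)*(g^2 + g) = (g - 3)*(g + 1)*(g)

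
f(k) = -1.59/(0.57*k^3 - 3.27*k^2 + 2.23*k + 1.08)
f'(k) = -1.59*(-1.71*k^2 + 6.54*k - 2.23)/(0.57*k^3 - 3.27*k^2 + 2.23*k + 1.08)^2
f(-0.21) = -3.44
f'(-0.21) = 27.38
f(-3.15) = 0.03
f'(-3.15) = 0.02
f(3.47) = 0.24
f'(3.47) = 0.00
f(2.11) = 0.47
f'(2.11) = -0.54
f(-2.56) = 0.04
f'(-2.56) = 0.04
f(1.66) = 0.98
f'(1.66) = -2.37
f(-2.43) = 0.05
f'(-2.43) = 0.04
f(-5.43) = 0.01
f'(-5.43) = 0.00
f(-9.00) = 0.00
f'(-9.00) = 0.00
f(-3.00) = 0.03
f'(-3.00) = 0.02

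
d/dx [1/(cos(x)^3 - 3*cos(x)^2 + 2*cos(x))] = (3*sin(x) + 2*sin(x)/cos(x)^2 - 6*tan(x))/((cos(x) - 2)^2*(cos(x) - 1)^2)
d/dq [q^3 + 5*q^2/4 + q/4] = 3*q^2 + 5*q/2 + 1/4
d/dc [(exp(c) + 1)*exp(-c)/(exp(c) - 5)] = (-exp(2*c) - 2*exp(c) + 5)*exp(-c)/(exp(2*c) - 10*exp(c) + 25)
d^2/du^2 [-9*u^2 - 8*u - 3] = -18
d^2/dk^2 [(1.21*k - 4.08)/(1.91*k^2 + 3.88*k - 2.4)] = ((6.196 - 13.8666*k)*(1.91*k^2 + 3.88*k - 2.4) + (1.21*k - 4.08)*(3.82*k + 3.88)*(7.64*k + 7.76))/(1.91*k^2 + 3.88*k - 2.4)^3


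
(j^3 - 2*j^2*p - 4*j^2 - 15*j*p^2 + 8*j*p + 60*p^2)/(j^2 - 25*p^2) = (j^2 + 3*j*p - 4*j - 12*p)/(j + 5*p)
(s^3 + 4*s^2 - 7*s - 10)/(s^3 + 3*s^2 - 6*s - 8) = (s + 5)/(s + 4)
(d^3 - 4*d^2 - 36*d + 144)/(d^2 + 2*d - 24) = d - 6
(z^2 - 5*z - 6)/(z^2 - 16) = (z^2 - 5*z - 6)/(z^2 - 16)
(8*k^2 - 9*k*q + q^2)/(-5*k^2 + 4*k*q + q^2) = (-8*k + q)/(5*k + q)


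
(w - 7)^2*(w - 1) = w^3 - 15*w^2 + 63*w - 49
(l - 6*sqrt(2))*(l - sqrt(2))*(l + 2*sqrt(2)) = l^3 - 5*sqrt(2)*l^2 - 16*l + 24*sqrt(2)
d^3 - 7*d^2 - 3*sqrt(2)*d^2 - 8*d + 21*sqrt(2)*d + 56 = (d - 7)*(d - 4*sqrt(2))*(d + sqrt(2))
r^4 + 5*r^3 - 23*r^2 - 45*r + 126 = (r - 3)*(r - 2)*(r + 3)*(r + 7)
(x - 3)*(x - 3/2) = x^2 - 9*x/2 + 9/2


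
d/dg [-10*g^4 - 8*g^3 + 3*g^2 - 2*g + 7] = -40*g^3 - 24*g^2 + 6*g - 2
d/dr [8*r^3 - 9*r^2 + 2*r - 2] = 24*r^2 - 18*r + 2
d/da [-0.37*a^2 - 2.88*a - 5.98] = -0.74*a - 2.88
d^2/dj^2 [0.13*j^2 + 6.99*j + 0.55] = 0.260000000000000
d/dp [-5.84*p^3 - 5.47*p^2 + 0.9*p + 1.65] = -17.52*p^2 - 10.94*p + 0.9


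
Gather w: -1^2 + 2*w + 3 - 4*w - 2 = -2*w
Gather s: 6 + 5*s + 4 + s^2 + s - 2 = s^2 + 6*s + 8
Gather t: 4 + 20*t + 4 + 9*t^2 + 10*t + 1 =9*t^2 + 30*t + 9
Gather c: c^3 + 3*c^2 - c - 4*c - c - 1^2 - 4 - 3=c^3 + 3*c^2 - 6*c - 8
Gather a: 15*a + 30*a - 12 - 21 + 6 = 45*a - 27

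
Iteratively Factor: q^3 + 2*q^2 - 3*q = (q)*(q^2 + 2*q - 3) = q*(q + 3)*(q - 1)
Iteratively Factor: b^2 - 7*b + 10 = (b - 2)*(b - 5)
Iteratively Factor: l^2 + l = (l + 1)*(l)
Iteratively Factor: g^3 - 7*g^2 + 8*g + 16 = (g - 4)*(g^2 - 3*g - 4) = (g - 4)*(g + 1)*(g - 4)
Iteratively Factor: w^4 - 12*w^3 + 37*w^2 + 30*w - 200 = (w - 5)*(w^3 - 7*w^2 + 2*w + 40) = (w - 5)^2*(w^2 - 2*w - 8) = (w - 5)^2*(w + 2)*(w - 4)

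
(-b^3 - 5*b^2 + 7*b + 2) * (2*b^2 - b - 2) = -2*b^5 - 9*b^4 + 21*b^3 + 7*b^2 - 16*b - 4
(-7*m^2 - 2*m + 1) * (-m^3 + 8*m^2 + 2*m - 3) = 7*m^5 - 54*m^4 - 31*m^3 + 25*m^2 + 8*m - 3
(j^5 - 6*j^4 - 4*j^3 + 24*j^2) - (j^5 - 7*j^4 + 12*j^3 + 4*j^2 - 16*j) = j^4 - 16*j^3 + 20*j^2 + 16*j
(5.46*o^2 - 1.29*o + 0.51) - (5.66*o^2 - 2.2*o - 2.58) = -0.2*o^2 + 0.91*o + 3.09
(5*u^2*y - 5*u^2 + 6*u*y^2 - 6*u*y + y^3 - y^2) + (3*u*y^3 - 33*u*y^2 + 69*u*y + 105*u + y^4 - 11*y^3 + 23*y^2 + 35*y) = 5*u^2*y - 5*u^2 + 3*u*y^3 - 27*u*y^2 + 63*u*y + 105*u + y^4 - 10*y^3 + 22*y^2 + 35*y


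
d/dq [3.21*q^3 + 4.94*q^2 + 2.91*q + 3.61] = 9.63*q^2 + 9.88*q + 2.91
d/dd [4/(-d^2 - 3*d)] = 4*(2*d + 3)/(d^2*(d + 3)^2)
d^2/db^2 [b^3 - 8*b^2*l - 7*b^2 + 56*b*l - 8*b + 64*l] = 6*b - 16*l - 14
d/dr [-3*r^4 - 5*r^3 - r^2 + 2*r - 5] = -12*r^3 - 15*r^2 - 2*r + 2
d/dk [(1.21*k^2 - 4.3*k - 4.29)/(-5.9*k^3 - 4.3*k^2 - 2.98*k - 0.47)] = (7.139*k^4 - 50.74*k^3 - 98.0288*k^2 - 38.0314*k - 10.7632)/(34.81*k^6 + 50.74*k^5 + 53.654*k^4 + 31.174*k^3 + 12.9224*k^2 + 2.8012*k + 0.2209)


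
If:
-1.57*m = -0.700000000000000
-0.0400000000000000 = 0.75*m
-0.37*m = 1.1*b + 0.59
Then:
No Solution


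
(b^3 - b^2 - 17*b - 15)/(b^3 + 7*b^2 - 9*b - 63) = (b^2 - 4*b - 5)/(b^2 + 4*b - 21)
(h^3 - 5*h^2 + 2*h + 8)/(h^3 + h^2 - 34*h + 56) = (h + 1)/(h + 7)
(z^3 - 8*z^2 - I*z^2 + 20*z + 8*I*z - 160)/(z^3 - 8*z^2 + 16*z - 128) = (z - 5*I)/(z - 4*I)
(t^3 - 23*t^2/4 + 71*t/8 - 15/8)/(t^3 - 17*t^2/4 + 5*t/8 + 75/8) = (4*t - 1)/(4*t + 5)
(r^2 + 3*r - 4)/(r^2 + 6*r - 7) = (r + 4)/(r + 7)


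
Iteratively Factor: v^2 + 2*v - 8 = (v + 4)*(v - 2)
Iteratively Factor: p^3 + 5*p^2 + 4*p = (p)*(p^2 + 5*p + 4) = p*(p + 4)*(p + 1)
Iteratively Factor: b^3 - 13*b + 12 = (b + 4)*(b^2 - 4*b + 3) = (b - 1)*(b + 4)*(b - 3)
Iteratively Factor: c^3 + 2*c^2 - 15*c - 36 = (c + 3)*(c^2 - c - 12) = (c - 4)*(c + 3)*(c + 3)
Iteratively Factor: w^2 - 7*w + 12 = (w - 4)*(w - 3)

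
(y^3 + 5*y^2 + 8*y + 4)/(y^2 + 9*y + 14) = (y^2 + 3*y + 2)/(y + 7)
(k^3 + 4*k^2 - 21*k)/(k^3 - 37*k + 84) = k/(k - 4)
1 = 1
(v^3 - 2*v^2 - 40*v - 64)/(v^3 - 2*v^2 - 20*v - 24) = (v^2 - 4*v - 32)/(v^2 - 4*v - 12)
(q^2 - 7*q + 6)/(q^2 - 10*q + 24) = (q - 1)/(q - 4)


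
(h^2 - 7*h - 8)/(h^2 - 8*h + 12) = (h^2 - 7*h - 8)/(h^2 - 8*h + 12)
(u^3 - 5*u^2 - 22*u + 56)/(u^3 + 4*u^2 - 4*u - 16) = (u - 7)/(u + 2)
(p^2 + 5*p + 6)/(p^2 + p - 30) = (p^2 + 5*p + 6)/(p^2 + p - 30)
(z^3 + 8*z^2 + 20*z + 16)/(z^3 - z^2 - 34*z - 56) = (z + 2)/(z - 7)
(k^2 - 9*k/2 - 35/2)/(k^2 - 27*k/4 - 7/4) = 2*(2*k + 5)/(4*k + 1)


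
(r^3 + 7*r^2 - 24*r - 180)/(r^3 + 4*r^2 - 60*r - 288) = (r - 5)/(r - 8)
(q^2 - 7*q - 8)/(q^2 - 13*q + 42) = (q^2 - 7*q - 8)/(q^2 - 13*q + 42)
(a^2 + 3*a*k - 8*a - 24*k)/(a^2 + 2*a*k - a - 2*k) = (a^2 + 3*a*k - 8*a - 24*k)/(a^2 + 2*a*k - a - 2*k)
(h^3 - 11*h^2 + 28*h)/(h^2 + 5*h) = (h^2 - 11*h + 28)/(h + 5)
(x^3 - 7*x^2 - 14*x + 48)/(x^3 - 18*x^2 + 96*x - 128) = (x + 3)/(x - 8)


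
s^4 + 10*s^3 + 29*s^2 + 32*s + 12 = (s + 1)^2*(s + 2)*(s + 6)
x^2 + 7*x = x*(x + 7)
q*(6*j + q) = 6*j*q + q^2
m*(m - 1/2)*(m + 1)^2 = m^4 + 3*m^3/2 - m/2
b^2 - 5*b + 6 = (b - 3)*(b - 2)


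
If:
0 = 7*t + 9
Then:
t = -9/7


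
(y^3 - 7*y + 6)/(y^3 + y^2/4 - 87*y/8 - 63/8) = 8*(y^2 - 3*y + 2)/(8*y^2 - 22*y - 21)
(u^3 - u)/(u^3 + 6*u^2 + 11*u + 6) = u*(u - 1)/(u^2 + 5*u + 6)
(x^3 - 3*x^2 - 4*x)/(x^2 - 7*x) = (x^2 - 3*x - 4)/(x - 7)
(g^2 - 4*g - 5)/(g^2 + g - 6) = (g^2 - 4*g - 5)/(g^2 + g - 6)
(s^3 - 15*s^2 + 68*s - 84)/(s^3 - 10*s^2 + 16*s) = (s^2 - 13*s + 42)/(s*(s - 8))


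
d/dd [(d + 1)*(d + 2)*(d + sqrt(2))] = 3*d^2 + 2*sqrt(2)*d + 6*d + 2 + 3*sqrt(2)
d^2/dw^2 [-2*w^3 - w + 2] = -12*w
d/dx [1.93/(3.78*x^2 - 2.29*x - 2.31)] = (4.4197 - 14.5908*x)/(-3.78*x^2 + 2.29*x + 2.31)^2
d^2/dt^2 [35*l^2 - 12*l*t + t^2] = 2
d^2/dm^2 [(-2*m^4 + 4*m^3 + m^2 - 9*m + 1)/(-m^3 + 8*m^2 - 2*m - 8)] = 2*(91*m^6 - 93*m^5 - 384*m^4 + 646*m^3 - 246*m^2 + 1032*m - 276)/(m^9 - 24*m^8 + 198*m^7 - 584*m^6 + 12*m^5 + 1536*m^4 - 568*m^3 - 1440*m^2 + 384*m + 512)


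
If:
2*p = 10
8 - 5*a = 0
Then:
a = 8/5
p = 5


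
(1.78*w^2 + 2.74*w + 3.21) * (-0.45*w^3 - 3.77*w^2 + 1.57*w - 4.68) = -0.801*w^5 - 7.9436*w^4 - 8.9797*w^3 - 16.1303*w^2 - 7.7835*w - 15.0228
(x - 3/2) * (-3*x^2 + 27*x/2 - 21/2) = -3*x^3 + 18*x^2 - 123*x/4 + 63/4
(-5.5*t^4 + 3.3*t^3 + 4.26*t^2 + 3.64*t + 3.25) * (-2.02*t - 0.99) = 11.11*t^5 - 1.221*t^4 - 11.8722*t^3 - 11.5702*t^2 - 10.1686*t - 3.2175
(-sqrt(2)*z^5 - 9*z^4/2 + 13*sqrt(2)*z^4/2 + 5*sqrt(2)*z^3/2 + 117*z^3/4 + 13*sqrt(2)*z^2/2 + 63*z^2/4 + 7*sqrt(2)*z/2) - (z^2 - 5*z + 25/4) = -sqrt(2)*z^5 - 9*z^4/2 + 13*sqrt(2)*z^4/2 + 5*sqrt(2)*z^3/2 + 117*z^3/4 + 13*sqrt(2)*z^2/2 + 59*z^2/4 + 7*sqrt(2)*z/2 + 5*z - 25/4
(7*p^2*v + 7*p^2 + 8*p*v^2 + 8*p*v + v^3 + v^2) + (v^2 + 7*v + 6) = 7*p^2*v + 7*p^2 + 8*p*v^2 + 8*p*v + v^3 + 2*v^2 + 7*v + 6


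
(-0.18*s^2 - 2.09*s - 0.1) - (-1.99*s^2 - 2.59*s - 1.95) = 1.81*s^2 + 0.5*s + 1.85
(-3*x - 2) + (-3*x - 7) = -6*x - 9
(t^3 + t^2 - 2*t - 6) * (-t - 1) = -t^4 - 2*t^3 + t^2 + 8*t + 6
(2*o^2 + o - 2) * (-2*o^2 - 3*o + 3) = -4*o^4 - 8*o^3 + 7*o^2 + 9*o - 6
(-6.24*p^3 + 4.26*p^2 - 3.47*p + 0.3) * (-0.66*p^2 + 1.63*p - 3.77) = 4.1184*p^5 - 12.9828*p^4 + 32.7588*p^3 - 21.9143*p^2 + 13.5709*p - 1.131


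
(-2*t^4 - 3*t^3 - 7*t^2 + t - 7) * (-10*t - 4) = 20*t^5 + 38*t^4 + 82*t^3 + 18*t^2 + 66*t + 28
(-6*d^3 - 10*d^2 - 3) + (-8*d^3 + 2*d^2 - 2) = -14*d^3 - 8*d^2 - 5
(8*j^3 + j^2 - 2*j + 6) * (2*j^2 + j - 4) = 16*j^5 + 10*j^4 - 35*j^3 + 6*j^2 + 14*j - 24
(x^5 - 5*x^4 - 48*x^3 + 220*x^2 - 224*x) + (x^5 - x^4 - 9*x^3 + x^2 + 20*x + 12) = 2*x^5 - 6*x^4 - 57*x^3 + 221*x^2 - 204*x + 12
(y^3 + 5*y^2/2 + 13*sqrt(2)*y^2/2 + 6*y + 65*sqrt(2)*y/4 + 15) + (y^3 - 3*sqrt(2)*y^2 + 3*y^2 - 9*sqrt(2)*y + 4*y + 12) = 2*y^3 + 7*sqrt(2)*y^2/2 + 11*y^2/2 + 10*y + 29*sqrt(2)*y/4 + 27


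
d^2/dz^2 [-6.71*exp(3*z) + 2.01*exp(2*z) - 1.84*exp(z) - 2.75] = (-60.39*exp(2*z) + 8.04*exp(z) - 1.84)*exp(z)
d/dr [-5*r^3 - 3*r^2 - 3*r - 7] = -15*r^2 - 6*r - 3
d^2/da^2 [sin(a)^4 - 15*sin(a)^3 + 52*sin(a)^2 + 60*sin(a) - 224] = -16*sin(a)^4 + 135*sin(a)^3 - 196*sin(a)^2 - 150*sin(a) + 104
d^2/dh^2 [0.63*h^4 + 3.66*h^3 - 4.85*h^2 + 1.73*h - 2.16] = 7.56*h^2 + 21.96*h - 9.7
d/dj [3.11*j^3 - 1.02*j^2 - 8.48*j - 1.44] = 9.33*j^2 - 2.04*j - 8.48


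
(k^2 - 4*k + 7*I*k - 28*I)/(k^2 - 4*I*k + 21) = (k^2 + k*(-4 + 7*I) - 28*I)/(k^2 - 4*I*k + 21)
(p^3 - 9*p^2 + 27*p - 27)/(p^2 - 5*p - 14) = (-p^3 + 9*p^2 - 27*p + 27)/(-p^2 + 5*p + 14)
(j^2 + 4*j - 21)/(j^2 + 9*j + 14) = (j - 3)/(j + 2)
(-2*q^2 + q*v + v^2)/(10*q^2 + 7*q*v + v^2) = (-q + v)/(5*q + v)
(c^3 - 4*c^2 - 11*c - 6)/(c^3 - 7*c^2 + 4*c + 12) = (c + 1)/(c - 2)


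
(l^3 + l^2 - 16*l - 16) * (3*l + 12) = 3*l^4 + 15*l^3 - 36*l^2 - 240*l - 192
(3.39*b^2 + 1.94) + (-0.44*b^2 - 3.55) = 2.95*b^2 - 1.61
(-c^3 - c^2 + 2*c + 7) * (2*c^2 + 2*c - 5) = -2*c^5 - 4*c^4 + 7*c^3 + 23*c^2 + 4*c - 35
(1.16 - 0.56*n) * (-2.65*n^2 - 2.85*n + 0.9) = 1.484*n^3 - 1.478*n^2 - 3.81*n + 1.044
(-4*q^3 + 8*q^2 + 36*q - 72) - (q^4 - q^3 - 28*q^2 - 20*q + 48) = -q^4 - 3*q^3 + 36*q^2 + 56*q - 120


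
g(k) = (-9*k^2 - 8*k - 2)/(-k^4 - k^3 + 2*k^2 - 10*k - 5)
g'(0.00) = 0.80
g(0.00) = 0.40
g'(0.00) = 0.80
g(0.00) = 0.40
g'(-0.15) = 0.64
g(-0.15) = 0.29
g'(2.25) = -0.48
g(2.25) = 1.21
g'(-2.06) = 2.39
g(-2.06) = -1.60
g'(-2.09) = 2.59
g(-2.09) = -1.67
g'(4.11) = -0.22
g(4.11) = 0.51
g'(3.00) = -0.41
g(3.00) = 0.86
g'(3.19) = -0.38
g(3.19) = 0.78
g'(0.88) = 0.75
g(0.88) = 1.18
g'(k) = (-18*k - 8)/(-k^4 - k^3 + 2*k^2 - 10*k - 5) + (-9*k^2 - 8*k - 2)*(4*k^3 + 3*k^2 - 4*k + 10)/(-k^4 - k^3 + 2*k^2 - 10*k - 5)^2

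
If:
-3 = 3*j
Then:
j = -1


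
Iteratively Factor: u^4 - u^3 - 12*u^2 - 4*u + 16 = (u - 1)*(u^3 - 12*u - 16) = (u - 1)*(u + 2)*(u^2 - 2*u - 8) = (u - 1)*(u + 2)^2*(u - 4)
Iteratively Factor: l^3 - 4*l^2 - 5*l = (l - 5)*(l^2 + l) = l*(l - 5)*(l + 1)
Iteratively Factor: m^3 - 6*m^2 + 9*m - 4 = (m - 1)*(m^2 - 5*m + 4) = (m - 1)^2*(m - 4)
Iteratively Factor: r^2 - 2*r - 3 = (r + 1)*(r - 3)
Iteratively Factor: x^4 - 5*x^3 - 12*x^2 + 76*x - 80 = (x - 2)*(x^3 - 3*x^2 - 18*x + 40) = (x - 5)*(x - 2)*(x^2 + 2*x - 8) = (x - 5)*(x - 2)*(x + 4)*(x - 2)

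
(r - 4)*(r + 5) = r^2 + r - 20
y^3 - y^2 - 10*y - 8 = (y - 4)*(y + 1)*(y + 2)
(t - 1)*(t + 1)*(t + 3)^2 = t^4 + 6*t^3 + 8*t^2 - 6*t - 9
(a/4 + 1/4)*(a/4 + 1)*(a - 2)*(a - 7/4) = a^4/16 + 5*a^3/64 - 45*a^2/64 + 5*a/32 + 7/8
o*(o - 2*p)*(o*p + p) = o^3*p - 2*o^2*p^2 + o^2*p - 2*o*p^2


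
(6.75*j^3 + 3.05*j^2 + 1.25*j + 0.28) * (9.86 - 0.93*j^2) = -6.2775*j^5 - 2.8365*j^4 + 65.3925*j^3 + 29.8126*j^2 + 12.325*j + 2.7608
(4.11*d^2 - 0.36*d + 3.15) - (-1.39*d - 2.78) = 4.11*d^2 + 1.03*d + 5.93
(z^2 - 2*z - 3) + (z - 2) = z^2 - z - 5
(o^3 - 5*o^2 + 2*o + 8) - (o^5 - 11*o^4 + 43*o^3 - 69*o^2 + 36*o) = -o^5 + 11*o^4 - 42*o^3 + 64*o^2 - 34*o + 8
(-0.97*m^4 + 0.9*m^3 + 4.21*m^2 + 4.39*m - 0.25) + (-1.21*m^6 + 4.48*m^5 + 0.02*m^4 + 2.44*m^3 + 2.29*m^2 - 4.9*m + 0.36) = -1.21*m^6 + 4.48*m^5 - 0.95*m^4 + 3.34*m^3 + 6.5*m^2 - 0.510000000000001*m + 0.11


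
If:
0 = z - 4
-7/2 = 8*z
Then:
No Solution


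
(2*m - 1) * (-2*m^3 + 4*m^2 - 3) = -4*m^4 + 10*m^3 - 4*m^2 - 6*m + 3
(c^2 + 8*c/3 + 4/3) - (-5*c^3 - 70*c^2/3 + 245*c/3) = 5*c^3 + 73*c^2/3 - 79*c + 4/3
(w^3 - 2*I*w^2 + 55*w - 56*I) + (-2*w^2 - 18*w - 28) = w^3 - 2*w^2 - 2*I*w^2 + 37*w - 28 - 56*I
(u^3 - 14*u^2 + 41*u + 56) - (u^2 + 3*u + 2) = u^3 - 15*u^2 + 38*u + 54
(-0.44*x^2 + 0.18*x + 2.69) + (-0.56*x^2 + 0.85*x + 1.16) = -1.0*x^2 + 1.03*x + 3.85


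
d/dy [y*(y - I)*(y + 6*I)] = 3*y^2 + 10*I*y + 6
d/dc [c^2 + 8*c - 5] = 2*c + 8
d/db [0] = 0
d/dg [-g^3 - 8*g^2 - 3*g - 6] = -3*g^2 - 16*g - 3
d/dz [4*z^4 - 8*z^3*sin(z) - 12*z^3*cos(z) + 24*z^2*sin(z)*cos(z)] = 4*z*(3*z^2*sin(z) - 2*z^2*cos(z) + 4*z^2 - 6*z*sin(z) - 9*z*cos(z) + 6*z*cos(2*z) + 6*sin(2*z))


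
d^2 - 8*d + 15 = (d - 5)*(d - 3)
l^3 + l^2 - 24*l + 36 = (l - 3)*(l - 2)*(l + 6)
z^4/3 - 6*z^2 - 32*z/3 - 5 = (z/3 + 1)*(z - 5)*(z + 1)^2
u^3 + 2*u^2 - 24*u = u*(u - 4)*(u + 6)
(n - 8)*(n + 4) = n^2 - 4*n - 32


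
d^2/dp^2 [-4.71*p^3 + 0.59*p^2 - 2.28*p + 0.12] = 1.18 - 28.26*p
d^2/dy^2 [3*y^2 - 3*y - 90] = 6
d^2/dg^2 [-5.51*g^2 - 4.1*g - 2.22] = -11.0200000000000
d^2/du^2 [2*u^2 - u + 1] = 4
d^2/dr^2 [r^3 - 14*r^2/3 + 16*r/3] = 6*r - 28/3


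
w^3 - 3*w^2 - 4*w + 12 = (w - 3)*(w - 2)*(w + 2)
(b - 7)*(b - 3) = b^2 - 10*b + 21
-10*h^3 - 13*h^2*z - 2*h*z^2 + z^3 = (-5*h + z)*(h + z)*(2*h + z)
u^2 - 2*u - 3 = (u - 3)*(u + 1)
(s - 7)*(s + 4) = s^2 - 3*s - 28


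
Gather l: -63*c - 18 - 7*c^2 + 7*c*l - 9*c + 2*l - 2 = -7*c^2 - 72*c + l*(7*c + 2) - 20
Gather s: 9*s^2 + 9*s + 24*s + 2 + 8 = 9*s^2 + 33*s + 10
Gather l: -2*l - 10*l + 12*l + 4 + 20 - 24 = 0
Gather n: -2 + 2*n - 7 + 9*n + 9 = 11*n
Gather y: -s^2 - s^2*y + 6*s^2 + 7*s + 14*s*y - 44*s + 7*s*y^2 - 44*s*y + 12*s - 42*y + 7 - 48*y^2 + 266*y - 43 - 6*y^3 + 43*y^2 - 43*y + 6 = 5*s^2 - 25*s - 6*y^3 + y^2*(7*s - 5) + y*(-s^2 - 30*s + 181) - 30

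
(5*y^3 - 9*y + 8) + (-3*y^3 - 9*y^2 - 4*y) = 2*y^3 - 9*y^2 - 13*y + 8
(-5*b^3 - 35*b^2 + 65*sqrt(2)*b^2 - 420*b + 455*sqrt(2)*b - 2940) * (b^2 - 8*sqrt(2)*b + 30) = -5*b^5 - 35*b^4 + 105*sqrt(2)*b^4 - 1610*b^3 + 735*sqrt(2)*b^3 - 11270*b^2 + 5310*sqrt(2)*b^2 - 12600*b + 37170*sqrt(2)*b - 88200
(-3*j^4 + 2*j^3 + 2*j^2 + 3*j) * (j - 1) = -3*j^5 + 5*j^4 + j^2 - 3*j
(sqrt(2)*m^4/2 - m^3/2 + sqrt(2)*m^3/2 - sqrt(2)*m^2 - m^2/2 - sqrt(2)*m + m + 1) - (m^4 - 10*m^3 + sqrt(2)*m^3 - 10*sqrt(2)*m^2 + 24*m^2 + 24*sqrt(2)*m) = -m^4 + sqrt(2)*m^4/2 - sqrt(2)*m^3/2 + 19*m^3/2 - 49*m^2/2 + 9*sqrt(2)*m^2 - 25*sqrt(2)*m + m + 1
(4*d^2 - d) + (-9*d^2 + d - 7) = -5*d^2 - 7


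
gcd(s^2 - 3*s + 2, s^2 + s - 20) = 1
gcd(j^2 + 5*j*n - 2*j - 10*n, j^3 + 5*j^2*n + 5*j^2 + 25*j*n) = j + 5*n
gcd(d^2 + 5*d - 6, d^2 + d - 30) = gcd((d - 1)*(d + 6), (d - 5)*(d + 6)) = d + 6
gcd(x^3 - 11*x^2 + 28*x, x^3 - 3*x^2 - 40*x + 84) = x - 7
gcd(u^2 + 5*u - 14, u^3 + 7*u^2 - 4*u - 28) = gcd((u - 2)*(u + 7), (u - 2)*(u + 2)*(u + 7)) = u^2 + 5*u - 14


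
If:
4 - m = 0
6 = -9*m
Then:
No Solution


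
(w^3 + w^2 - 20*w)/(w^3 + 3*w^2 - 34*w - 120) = w*(w - 4)/(w^2 - 2*w - 24)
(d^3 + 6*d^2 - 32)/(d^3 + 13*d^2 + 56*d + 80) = (d - 2)/(d + 5)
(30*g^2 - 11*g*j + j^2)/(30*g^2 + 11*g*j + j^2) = (30*g^2 - 11*g*j + j^2)/(30*g^2 + 11*g*j + j^2)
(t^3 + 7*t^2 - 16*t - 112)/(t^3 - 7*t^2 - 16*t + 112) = (t + 7)/(t - 7)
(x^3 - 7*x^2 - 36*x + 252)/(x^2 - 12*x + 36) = (x^2 - x - 42)/(x - 6)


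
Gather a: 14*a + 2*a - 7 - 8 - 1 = 16*a - 16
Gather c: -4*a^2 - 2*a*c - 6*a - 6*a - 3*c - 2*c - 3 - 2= -4*a^2 - 12*a + c*(-2*a - 5) - 5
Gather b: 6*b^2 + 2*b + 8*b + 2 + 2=6*b^2 + 10*b + 4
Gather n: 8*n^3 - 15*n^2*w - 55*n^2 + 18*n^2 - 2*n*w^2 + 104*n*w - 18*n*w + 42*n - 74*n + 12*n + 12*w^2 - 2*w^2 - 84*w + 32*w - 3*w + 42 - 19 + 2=8*n^3 + n^2*(-15*w - 37) + n*(-2*w^2 + 86*w - 20) + 10*w^2 - 55*w + 25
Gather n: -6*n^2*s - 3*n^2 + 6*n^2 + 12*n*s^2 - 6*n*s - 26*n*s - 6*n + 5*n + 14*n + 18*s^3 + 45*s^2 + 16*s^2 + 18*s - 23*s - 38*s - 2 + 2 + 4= n^2*(3 - 6*s) + n*(12*s^2 - 32*s + 13) + 18*s^3 + 61*s^2 - 43*s + 4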